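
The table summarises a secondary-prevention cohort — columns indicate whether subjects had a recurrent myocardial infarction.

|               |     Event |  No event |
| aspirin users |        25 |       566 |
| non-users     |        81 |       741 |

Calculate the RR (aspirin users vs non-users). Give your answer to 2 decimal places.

0.43

risk, aspirin users = 25/591 = 0.04230
risk, non-users = 81/822 = 0.09854
RR = 0.04230 / 0.09854 = 0.43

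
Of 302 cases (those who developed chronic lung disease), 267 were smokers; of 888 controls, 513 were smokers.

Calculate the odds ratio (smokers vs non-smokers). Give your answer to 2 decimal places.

odds, smokers = 267/513 = 0.5205
odds, non-smokers = 35/375 = 0.0933
OR = 0.5205 / 0.0933 = 5.58

OR = 5.58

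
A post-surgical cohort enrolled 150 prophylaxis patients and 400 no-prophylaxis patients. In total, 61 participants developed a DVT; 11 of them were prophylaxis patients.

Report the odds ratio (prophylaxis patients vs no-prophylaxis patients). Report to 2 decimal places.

prophylaxis patients without the outcome: 150 − 11 = 139
no-prophylaxis patients with the outcome: 61 − 11 = 50
no-prophylaxis patients without the outcome: 400 − 50 = 350
OR = (11 × 350) / (139 × 50) = 3850/6950 ≈ 0.55

OR = 0.55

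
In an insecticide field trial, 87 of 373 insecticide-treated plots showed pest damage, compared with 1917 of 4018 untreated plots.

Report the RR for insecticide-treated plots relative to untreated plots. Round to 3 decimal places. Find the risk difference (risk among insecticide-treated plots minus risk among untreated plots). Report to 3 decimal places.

RR = 0.489; RD = -0.244

risk, insecticide-treated plots = 87/373 = 0.2332
risk, untreated plots = 1917/4018 = 0.4771
RR = 0.2332 / 0.4771 = 0.489
risk difference = 0.2332 − 0.4771 = -0.244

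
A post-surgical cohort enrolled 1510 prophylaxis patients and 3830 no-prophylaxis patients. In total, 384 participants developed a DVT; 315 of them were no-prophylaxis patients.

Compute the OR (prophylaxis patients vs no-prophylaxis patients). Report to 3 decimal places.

prophylaxis patients with the outcome: 384 − 315 = 69
prophylaxis patients without the outcome: 1510 − 69 = 1441
no-prophylaxis patients without the outcome: 3830 − 315 = 3515
odds, prophylaxis patients = 69/1441 = 0.04788
odds, no-prophylaxis patients = 315/3515 = 0.08962
OR = 0.04788 / 0.08962 = 0.534

0.534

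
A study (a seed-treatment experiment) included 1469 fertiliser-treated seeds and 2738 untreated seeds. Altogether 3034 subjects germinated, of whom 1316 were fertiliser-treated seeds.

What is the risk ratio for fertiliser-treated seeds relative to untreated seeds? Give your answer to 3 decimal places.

1.428

fertiliser-treated seeds without the outcome: 1469 − 1316 = 153
untreated seeds with the outcome: 3034 − 1316 = 1718
untreated seeds without the outcome: 2738 − 1718 = 1020
risk, fertiliser-treated seeds = 1316/1469 = 0.8958
risk, untreated seeds = 1718/2738 = 0.6275
RR = 0.8958 / 0.6275 = 1.428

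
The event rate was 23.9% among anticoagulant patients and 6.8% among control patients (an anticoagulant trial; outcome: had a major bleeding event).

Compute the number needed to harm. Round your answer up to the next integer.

NNH: 6

absolute risk difference = 0.171000
1 / 0.171000 = 5.848 → round up → 6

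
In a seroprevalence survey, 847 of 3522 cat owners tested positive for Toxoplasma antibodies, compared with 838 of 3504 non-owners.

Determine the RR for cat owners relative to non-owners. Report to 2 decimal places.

risk, cat owners = 847/3522 = 0.2405
risk, non-owners = 838/3504 = 0.2392
RR = 0.2405 / 0.2392 = 1.01

RR: 1.01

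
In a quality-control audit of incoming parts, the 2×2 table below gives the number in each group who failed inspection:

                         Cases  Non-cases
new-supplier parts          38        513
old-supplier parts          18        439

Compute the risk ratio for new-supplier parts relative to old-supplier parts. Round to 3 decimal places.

risk, new-supplier parts = 38/551 = 0.06897
risk, old-supplier parts = 18/457 = 0.03939
RR = 0.06897 / 0.03939 = 1.751

RR ≈ 1.751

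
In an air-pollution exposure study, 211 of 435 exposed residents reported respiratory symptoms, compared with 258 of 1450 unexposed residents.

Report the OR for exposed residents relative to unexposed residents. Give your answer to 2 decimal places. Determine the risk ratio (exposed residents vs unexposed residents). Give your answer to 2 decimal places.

odds, exposed residents = 211/224 = 0.9420
odds, unexposed residents = 258/1192 = 0.2164
OR = 0.9420 / 0.2164 = 4.35
risk, exposed residents = 211/435 = 0.4851
risk, unexposed residents = 258/1450 = 0.1779
RR = 0.4851 / 0.1779 = 2.73

OR = 4.35; RR = 2.73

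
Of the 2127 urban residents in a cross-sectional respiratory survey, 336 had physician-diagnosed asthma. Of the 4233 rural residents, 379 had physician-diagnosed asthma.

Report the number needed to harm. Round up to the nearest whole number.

NNH = 15

risk, urban residents = 336/2127 = 0.157969
risk, rural residents = 379/4233 = 0.089535
absolute risk difference = 0.068434
1 / 0.068434 = 14.613 → round up → 15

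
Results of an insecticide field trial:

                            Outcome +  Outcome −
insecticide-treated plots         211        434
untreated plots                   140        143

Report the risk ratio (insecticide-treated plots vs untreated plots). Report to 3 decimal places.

RR: 0.661

risk, insecticide-treated plots = 211/645 = 0.3271
risk, untreated plots = 140/283 = 0.4947
RR = 0.3271 / 0.4947 = 0.661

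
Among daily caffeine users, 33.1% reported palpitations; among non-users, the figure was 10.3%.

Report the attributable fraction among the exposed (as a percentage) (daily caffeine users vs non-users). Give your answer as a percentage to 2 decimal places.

AR% = (0.3310 − 0.1030) / 0.3310 = 0.6888 → 68.88%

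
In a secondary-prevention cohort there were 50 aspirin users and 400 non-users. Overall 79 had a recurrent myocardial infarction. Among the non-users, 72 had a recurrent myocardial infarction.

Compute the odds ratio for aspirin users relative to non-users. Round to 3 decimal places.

OR = 0.742

aspirin users with the outcome: 79 − 72 = 7
aspirin users without the outcome: 50 − 7 = 43
non-users without the outcome: 400 − 72 = 328
odds, aspirin users = 7/43 = 0.1628
odds, non-users = 72/328 = 0.2195
OR = 0.1628 / 0.2195 = 0.742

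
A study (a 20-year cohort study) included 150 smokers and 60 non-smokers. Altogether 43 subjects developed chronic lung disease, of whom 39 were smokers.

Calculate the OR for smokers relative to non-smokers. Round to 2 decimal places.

OR: 4.92

smokers without the outcome: 150 − 39 = 111
non-smokers with the outcome: 43 − 39 = 4
non-smokers without the outcome: 60 − 4 = 56
odds, smokers = 39/111 = 0.3514
odds, non-smokers = 4/56 = 0.0714
OR = 0.3514 / 0.0714 = 4.92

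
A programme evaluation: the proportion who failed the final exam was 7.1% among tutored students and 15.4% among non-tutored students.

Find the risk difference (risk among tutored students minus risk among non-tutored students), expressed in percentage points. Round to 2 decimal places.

risk difference = 0.0710 − 0.1540 = -0.0830 → -8.30 percentage points

-8.30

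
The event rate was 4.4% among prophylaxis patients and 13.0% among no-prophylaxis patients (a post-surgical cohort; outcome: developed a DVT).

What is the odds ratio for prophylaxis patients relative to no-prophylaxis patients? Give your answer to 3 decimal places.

odds, prophylaxis patients = 0.04400/0.95600 = 0.04603
odds, no-prophylaxis patients = 0.13000/0.87000 = 0.14943
OR = 0.04603 / 0.14943 = 0.308

OR = 0.308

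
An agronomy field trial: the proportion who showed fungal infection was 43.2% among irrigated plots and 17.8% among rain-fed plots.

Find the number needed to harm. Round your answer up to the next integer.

absolute risk difference = 0.254000
1 / 0.254000 = 3.937 → round up → 4

4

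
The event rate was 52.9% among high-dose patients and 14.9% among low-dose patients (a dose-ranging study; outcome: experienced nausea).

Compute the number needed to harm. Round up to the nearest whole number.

NNH ≈ 3

absolute risk difference = 0.380000
1 / 0.380000 = 2.632 → round up → 3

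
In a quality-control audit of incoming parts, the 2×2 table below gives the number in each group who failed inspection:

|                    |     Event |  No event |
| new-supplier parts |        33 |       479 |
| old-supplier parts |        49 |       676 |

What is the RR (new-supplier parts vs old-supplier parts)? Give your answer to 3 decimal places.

risk, new-supplier parts = 33/512 = 0.0645
risk, old-supplier parts = 49/725 = 0.0676
RR = 0.0645 / 0.0676 = 0.954

RR = 0.954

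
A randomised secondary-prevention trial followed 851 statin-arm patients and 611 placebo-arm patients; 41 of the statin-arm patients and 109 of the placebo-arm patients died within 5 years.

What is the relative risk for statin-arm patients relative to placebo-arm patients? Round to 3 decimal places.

RR: 0.270

risk, statin-arm patients = 41/851 = 0.04818
risk, placebo-arm patients = 109/611 = 0.17840
RR = 0.04818 / 0.17840 = 0.270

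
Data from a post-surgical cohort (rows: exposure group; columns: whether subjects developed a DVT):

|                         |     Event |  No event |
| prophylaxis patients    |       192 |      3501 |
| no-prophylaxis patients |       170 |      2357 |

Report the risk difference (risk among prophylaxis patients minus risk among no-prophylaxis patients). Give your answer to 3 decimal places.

risk, prophylaxis patients = 192/3693 = 0.0520
risk, no-prophylaxis patients = 170/2527 = 0.0673
risk difference = 0.0520 − 0.0673 = -0.015

-0.015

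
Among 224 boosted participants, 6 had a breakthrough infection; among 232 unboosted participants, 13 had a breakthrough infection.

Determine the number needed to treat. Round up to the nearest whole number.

35

risk, boosted participants = 6/224 = 0.026786
risk, unboosted participants = 13/232 = 0.056034
absolute risk difference = 0.029249
1 / 0.029249 = 34.189 → round up → 35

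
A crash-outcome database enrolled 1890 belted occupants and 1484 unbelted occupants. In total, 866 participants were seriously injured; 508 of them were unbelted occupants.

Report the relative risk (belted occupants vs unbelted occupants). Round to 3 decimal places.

belted occupants with the outcome: 866 − 508 = 358
belted occupants without the outcome: 1890 − 358 = 1532
unbelted occupants without the outcome: 1484 − 508 = 976
risk, belted occupants = 358/1890 = 0.1894
risk, unbelted occupants = 508/1484 = 0.3423
RR = 0.1894 / 0.3423 = 0.553

RR: 0.553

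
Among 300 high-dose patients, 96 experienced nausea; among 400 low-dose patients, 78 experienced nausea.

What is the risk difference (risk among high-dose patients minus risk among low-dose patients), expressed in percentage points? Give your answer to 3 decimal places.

12.500

risk, high-dose patients = 96/300 = 0.3200
risk, low-dose patients = 78/400 = 0.1950
risk difference = 0.3200 − 0.1950 = 0.1250 → 12.500 percentage points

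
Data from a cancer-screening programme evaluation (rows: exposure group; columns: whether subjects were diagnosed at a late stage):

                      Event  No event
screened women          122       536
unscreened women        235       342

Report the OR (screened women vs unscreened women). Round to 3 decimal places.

0.331

odds, screened women = 122/536 = 0.2276
odds, unscreened women = 235/342 = 0.6871
OR = 0.2276 / 0.6871 = 0.331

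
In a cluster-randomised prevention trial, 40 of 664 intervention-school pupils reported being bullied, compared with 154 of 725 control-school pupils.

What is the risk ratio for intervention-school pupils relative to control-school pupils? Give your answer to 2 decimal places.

risk, intervention-school pupils = 40/664 = 0.0602
risk, control-school pupils = 154/725 = 0.2124
RR = 0.0602 / 0.2124 = 0.28

RR: 0.28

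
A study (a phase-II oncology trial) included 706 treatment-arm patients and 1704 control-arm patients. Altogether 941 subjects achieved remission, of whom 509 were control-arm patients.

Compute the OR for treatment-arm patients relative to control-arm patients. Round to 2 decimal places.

OR: 3.70

treatment-arm patients with the outcome: 941 − 509 = 432
treatment-arm patients without the outcome: 706 − 432 = 274
control-arm patients without the outcome: 1704 − 509 = 1195
OR = (432 × 1195) / (274 × 509) = 516240/139466 ≈ 3.70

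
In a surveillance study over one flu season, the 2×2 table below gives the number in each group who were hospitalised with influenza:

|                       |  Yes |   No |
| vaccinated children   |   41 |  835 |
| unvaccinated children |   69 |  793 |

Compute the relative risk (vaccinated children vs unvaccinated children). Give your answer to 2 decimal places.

RR = 0.58

risk, vaccinated children = 41/876 = 0.04680
risk, unvaccinated children = 69/862 = 0.08005
RR = 0.04680 / 0.08005 = 0.58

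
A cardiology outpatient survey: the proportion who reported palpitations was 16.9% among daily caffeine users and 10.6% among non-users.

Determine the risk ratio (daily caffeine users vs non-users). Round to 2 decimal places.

RR = 0.1690 / 0.1060 = 1.59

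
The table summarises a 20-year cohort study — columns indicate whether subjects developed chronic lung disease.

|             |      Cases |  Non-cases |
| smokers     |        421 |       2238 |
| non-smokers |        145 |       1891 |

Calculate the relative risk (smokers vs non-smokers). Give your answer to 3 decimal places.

2.223

risk, smokers = 421/2659 = 0.1583
risk, non-smokers = 145/2036 = 0.0712
RR = 0.1583 / 0.0712 = 2.223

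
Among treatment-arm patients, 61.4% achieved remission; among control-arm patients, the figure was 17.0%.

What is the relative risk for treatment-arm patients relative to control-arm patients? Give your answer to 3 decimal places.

RR = 0.6140 / 0.1700 = 3.612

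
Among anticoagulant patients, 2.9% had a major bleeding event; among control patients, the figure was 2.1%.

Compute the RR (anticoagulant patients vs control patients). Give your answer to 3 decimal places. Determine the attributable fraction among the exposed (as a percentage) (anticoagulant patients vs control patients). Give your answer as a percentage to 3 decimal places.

RR = 0.02900 / 0.02100 = 1.381
AR% = (0.02900 − 0.02100) / 0.02900 = 0.2759 → 27.586%

RR = 1.381; AR% = 27.586%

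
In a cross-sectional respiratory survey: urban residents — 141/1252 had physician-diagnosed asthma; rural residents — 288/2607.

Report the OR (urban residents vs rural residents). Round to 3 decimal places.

OR = (141 × 2319) / (1111 × 288) = 326979/319968 ≈ 1.022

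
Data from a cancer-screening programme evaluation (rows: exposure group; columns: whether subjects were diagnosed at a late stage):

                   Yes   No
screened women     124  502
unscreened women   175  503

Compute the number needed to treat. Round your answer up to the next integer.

17

risk, screened women = 124/626 = 0.198083
risk, unscreened women = 175/678 = 0.258112
absolute risk difference = 0.060029
1 / 0.060029 = 16.659 → round up → 17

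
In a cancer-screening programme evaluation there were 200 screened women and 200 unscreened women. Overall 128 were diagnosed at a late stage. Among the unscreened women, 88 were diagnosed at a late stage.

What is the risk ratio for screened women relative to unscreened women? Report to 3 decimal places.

0.455

screened women with the outcome: 128 − 88 = 40
screened women without the outcome: 200 − 40 = 160
unscreened women without the outcome: 200 − 88 = 112
risk, screened women = 40/200 = 0.2000
risk, unscreened women = 88/200 = 0.4400
RR = 0.2000 / 0.4400 = 0.455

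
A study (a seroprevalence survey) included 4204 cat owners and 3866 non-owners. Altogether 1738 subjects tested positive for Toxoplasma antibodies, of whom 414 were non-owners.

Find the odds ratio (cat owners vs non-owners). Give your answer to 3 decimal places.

3.833

cat owners with the outcome: 1738 − 414 = 1324
cat owners without the outcome: 4204 − 1324 = 2880
non-owners without the outcome: 3866 − 414 = 3452
OR = (1324 × 3452) / (2880 × 414) = 4570448/1192320 ≈ 3.833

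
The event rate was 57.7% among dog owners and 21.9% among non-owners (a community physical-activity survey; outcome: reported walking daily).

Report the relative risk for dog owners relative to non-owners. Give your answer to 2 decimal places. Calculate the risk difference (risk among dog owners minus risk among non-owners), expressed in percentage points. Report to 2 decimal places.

RR = 0.5770 / 0.2190 = 2.63
risk difference = 0.5770 − 0.2190 = 0.3580 → 35.80 percentage points

RR = 2.63; RD = 35.80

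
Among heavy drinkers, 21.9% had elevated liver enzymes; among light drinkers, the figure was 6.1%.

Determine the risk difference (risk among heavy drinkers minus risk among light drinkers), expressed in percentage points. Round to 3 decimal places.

RD ≈ 15.800

risk difference = 0.2190 − 0.0610 = 0.1580 → 15.800 percentage points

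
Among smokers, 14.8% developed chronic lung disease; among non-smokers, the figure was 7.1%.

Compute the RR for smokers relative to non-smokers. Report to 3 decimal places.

RR = 0.1480 / 0.0710 = 2.085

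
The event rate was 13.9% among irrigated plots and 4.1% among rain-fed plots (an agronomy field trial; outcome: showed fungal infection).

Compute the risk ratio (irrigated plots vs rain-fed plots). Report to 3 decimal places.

RR = 0.13900 / 0.04100 = 3.390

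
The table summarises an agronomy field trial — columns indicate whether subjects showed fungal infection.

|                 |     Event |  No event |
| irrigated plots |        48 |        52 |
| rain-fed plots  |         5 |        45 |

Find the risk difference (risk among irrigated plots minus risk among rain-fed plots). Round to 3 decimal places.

0.380

risk, irrigated plots = 48/100 = 0.4800
risk, rain-fed plots = 5/50 = 0.1000
risk difference = 0.4800 − 0.1000 = 0.380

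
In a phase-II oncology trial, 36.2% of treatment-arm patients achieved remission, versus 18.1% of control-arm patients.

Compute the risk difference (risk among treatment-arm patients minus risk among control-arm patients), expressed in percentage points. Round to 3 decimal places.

risk difference = 0.3620 − 0.1810 = 0.1810 → 18.100 percentage points

18.100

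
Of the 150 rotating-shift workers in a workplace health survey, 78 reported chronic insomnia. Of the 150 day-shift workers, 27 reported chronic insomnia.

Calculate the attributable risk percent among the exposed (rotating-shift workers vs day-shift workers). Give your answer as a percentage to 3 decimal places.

AR% ≈ 65.385%

risk, rotating-shift workers = 78/150 = 0.5200
risk, day-shift workers = 27/150 = 0.1800
AR% = (0.5200 − 0.1800) / 0.5200 = 0.6538 → 65.385%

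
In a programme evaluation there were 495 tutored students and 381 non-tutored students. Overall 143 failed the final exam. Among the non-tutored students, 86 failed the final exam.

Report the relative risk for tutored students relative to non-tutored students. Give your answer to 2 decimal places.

tutored students with the outcome: 143 − 86 = 57
tutored students without the outcome: 495 − 57 = 438
non-tutored students without the outcome: 381 − 86 = 295
risk, tutored students = 57/495 = 0.1152
risk, non-tutored students = 86/381 = 0.2257
RR = 0.1152 / 0.2257 = 0.51

RR = 0.51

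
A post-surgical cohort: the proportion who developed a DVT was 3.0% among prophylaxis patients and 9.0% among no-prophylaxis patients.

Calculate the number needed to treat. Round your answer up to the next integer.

absolute risk difference = 0.060000
1 / 0.060000 = 16.667 → round up → 17

17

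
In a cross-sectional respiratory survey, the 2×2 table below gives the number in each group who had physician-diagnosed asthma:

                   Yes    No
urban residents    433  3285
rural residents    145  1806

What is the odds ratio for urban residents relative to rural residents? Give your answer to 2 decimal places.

OR = (433 × 1806) / (3285 × 145) = 781998/476325 ≈ 1.64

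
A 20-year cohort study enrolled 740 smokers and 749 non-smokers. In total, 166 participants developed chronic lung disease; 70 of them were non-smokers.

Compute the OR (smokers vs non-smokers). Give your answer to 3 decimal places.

1.446

smokers with the outcome: 166 − 70 = 96
smokers without the outcome: 740 − 96 = 644
non-smokers without the outcome: 749 − 70 = 679
odds, smokers = 96/644 = 0.1491
odds, non-smokers = 70/679 = 0.1031
OR = 0.1491 / 0.1031 = 1.446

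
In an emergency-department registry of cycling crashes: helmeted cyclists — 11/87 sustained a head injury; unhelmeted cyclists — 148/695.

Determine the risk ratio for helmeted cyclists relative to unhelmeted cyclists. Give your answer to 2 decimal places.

risk, helmeted cyclists = 11/87 = 0.1264
risk, unhelmeted cyclists = 148/695 = 0.2129
RR = 0.1264 / 0.2129 = 0.59

0.59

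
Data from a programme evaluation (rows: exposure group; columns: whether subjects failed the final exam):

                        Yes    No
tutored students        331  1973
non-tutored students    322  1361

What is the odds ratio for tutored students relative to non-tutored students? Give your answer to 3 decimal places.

OR: 0.709

odds, tutored students = 331/1973 = 0.1678
odds, non-tutored students = 322/1361 = 0.2366
OR = 0.1678 / 0.2366 = 0.709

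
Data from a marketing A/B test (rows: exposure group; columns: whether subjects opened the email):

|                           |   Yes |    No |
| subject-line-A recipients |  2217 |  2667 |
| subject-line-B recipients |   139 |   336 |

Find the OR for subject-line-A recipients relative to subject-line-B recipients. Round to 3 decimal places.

odds, subject-line-A recipients = 2217/2667 = 0.8313
odds, subject-line-B recipients = 139/336 = 0.4137
OR = 0.8313 / 0.4137 = 2.009

2.009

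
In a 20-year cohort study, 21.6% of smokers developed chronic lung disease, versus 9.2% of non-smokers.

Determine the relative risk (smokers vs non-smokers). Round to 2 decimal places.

RR = 0.2160 / 0.0920 = 2.35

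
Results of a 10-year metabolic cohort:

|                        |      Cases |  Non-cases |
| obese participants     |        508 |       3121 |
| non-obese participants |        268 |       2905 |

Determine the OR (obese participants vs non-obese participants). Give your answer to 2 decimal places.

odds, obese participants = 508/3121 = 0.1628
odds, non-obese participants = 268/2905 = 0.0923
OR = 0.1628 / 0.0923 = 1.76

1.76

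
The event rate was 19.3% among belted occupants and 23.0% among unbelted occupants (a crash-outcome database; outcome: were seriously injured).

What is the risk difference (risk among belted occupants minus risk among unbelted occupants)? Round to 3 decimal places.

risk difference = 0.1930 − 0.2300 = -0.037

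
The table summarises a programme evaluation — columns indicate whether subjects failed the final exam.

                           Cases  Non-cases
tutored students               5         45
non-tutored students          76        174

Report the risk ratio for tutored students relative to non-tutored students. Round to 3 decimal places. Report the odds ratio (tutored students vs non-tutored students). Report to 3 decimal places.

RR = 0.329; OR = 0.254

risk, tutored students = 5/50 = 0.1000
risk, non-tutored students = 76/250 = 0.3040
RR = 0.1000 / 0.3040 = 0.329
odds, tutored students = 5/45 = 0.1111
odds, non-tutored students = 76/174 = 0.4368
OR = 0.1111 / 0.4368 = 0.254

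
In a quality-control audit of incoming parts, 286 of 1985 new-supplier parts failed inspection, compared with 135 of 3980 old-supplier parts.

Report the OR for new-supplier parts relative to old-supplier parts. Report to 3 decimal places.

4.794

odds, new-supplier parts = 286/1699 = 0.16833
odds, old-supplier parts = 135/3845 = 0.03511
OR = 0.16833 / 0.03511 = 4.794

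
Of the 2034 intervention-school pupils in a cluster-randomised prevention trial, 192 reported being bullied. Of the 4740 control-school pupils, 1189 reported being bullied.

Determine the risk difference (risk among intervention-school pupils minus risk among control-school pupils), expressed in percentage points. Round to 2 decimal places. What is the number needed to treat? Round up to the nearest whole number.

risk, intervention-school pupils = 192/2034 = 0.0944
risk, control-school pupils = 1189/4740 = 0.2508
risk difference = 0.0944 − 0.2508 = -0.1564 → -15.64 percentage points
absolute risk difference = 0.156449
1 / 0.156449 = 6.392 → round up → 7

RD = -15.64; NNT = 7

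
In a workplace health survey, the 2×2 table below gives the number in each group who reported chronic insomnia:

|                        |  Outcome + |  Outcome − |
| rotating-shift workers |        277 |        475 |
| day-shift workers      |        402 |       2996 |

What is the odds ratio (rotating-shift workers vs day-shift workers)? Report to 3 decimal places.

odds, rotating-shift workers = 277/475 = 0.5832
odds, day-shift workers = 402/2996 = 0.1342
OR = 0.5832 / 0.1342 = 4.346

4.346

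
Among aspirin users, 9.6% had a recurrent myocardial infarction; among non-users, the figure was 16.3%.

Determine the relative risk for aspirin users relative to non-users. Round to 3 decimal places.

RR = 0.0960 / 0.1630 = 0.589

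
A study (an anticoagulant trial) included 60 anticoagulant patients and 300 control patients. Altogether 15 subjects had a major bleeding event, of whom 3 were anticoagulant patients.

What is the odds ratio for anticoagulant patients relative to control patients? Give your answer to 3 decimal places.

OR = 1.263

anticoagulant patients without the outcome: 60 − 3 = 57
control patients with the outcome: 15 − 3 = 12
control patients without the outcome: 300 − 12 = 288
OR = (3 × 288) / (57 × 12) = 864/684 ≈ 1.263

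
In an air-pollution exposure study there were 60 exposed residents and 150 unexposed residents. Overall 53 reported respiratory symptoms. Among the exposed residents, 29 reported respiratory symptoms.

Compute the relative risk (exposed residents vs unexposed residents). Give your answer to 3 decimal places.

3.021

exposed residents without the outcome: 60 − 29 = 31
unexposed residents with the outcome: 53 − 29 = 24
unexposed residents without the outcome: 150 − 24 = 126
risk, exposed residents = 29/60 = 0.4833
risk, unexposed residents = 24/150 = 0.1600
RR = 0.4833 / 0.1600 = 3.021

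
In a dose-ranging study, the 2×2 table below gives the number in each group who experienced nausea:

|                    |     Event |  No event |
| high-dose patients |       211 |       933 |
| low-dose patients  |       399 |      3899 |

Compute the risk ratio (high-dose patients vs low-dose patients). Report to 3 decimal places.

1.987

risk, high-dose patients = 211/1144 = 0.1844
risk, low-dose patients = 399/4298 = 0.0928
RR = 0.1844 / 0.0928 = 1.987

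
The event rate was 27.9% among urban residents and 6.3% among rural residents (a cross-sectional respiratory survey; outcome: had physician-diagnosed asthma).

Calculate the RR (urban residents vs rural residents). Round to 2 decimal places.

RR = 0.2790 / 0.0630 = 4.43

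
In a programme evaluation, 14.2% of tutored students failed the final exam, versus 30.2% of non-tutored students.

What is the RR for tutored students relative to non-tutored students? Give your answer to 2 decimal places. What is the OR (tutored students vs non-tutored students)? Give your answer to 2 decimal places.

RR = 0.47; OR = 0.38

RR = 0.1420 / 0.3020 = 0.47
odds, tutored students = 0.1420/0.8580 = 0.1655
odds, non-tutored students = 0.3020/0.6980 = 0.4327
OR = 0.1655 / 0.4327 = 0.38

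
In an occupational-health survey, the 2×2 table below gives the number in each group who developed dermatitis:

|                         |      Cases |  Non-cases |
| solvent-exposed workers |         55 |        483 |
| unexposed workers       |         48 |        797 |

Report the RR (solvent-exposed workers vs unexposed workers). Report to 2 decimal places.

risk, solvent-exposed workers = 55/538 = 0.1022
risk, unexposed workers = 48/845 = 0.0568
RR = 0.1022 / 0.0568 = 1.80

1.80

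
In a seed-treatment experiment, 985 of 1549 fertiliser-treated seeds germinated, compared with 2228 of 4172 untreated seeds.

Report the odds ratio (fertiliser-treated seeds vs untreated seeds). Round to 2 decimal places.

1.52

odds, fertiliser-treated seeds = 985/564 = 1.7465
odds, untreated seeds = 2228/1944 = 1.1461
OR = 1.7465 / 1.1461 = 1.52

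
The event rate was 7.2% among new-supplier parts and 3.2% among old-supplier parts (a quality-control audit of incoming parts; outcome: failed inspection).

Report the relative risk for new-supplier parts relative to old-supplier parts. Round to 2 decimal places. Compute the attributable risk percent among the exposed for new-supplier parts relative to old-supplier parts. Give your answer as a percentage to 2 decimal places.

RR = 2.25; AR% = 55.56%

RR = 0.07200 / 0.03200 = 2.25
AR% = (0.07200 − 0.03200) / 0.07200 = 0.5556 → 55.56%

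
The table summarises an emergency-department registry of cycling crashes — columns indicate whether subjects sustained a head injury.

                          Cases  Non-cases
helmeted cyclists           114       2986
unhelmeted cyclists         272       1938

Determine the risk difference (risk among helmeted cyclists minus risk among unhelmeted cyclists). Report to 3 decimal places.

-0.086

risk, helmeted cyclists = 114/3100 = 0.03677
risk, unhelmeted cyclists = 272/2210 = 0.12308
risk difference = 0.03677 − 0.12308 = -0.086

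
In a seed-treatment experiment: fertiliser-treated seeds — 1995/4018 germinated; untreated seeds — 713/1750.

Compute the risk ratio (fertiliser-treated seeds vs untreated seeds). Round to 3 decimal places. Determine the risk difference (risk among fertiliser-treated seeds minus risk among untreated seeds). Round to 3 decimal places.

risk, fertiliser-treated seeds = 1995/4018 = 0.4965
risk, untreated seeds = 713/1750 = 0.4074
RR = 0.4965 / 0.4074 = 1.219
risk difference = 0.4965 − 0.4074 = 0.089

RR = 1.219; RD = 0.089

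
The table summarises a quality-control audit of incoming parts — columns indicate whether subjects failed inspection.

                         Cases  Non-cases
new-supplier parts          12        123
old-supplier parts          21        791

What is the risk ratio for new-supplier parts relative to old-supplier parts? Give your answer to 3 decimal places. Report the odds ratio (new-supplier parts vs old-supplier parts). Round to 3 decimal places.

RR = 3.437; OR = 3.675

risk, new-supplier parts = 12/135 = 0.08889
risk, old-supplier parts = 21/812 = 0.02586
RR = 0.08889 / 0.02586 = 3.437
odds, new-supplier parts = 12/123 = 0.09756
odds, old-supplier parts = 21/791 = 0.02655
OR = 0.09756 / 0.02655 = 3.675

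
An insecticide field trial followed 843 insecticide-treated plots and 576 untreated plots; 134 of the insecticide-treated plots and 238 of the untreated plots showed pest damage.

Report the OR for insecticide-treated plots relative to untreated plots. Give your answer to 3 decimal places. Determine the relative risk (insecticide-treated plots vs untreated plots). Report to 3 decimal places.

OR = 0.268; RR = 0.385

OR = (134 × 338) / (709 × 238) = 45292/168742 ≈ 0.268
risk, insecticide-treated plots = 134/843 = 0.1590
risk, untreated plots = 238/576 = 0.4132
RR = 0.1590 / 0.4132 = 0.385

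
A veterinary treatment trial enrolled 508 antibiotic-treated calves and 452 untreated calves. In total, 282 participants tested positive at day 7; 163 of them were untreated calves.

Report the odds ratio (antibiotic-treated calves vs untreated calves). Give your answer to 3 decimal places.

antibiotic-treated calves with the outcome: 282 − 163 = 119
antibiotic-treated calves without the outcome: 508 − 119 = 389
untreated calves without the outcome: 452 − 163 = 289
OR = (119 × 289) / (389 × 163) = 34391/63407 ≈ 0.542

0.542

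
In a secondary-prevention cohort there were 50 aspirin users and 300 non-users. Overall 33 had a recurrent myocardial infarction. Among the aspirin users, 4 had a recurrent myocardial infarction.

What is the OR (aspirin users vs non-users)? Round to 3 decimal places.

aspirin users without the outcome: 50 − 4 = 46
non-users with the outcome: 33 − 4 = 29
non-users without the outcome: 300 − 29 = 271
OR = (4 × 271) / (46 × 29) = 1084/1334 ≈ 0.813

0.813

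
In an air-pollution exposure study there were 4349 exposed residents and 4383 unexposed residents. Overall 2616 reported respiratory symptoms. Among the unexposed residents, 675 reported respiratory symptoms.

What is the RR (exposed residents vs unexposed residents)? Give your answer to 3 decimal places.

2.898

exposed residents with the outcome: 2616 − 675 = 1941
exposed residents without the outcome: 4349 − 1941 = 2408
unexposed residents without the outcome: 4383 − 675 = 3708
risk, exposed residents = 1941/4349 = 0.4463
risk, unexposed residents = 675/4383 = 0.1540
RR = 0.4463 / 0.1540 = 2.898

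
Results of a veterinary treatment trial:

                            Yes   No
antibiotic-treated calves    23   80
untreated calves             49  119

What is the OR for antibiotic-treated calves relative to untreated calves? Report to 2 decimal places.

OR = (23 × 119) / (80 × 49) = 2737/3920 ≈ 0.70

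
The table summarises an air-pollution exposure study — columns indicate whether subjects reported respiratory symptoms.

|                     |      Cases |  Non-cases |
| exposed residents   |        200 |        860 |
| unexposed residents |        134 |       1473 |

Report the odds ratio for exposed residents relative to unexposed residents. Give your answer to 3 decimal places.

OR = (200 × 1473) / (860 × 134) = 294600/115240 ≈ 2.556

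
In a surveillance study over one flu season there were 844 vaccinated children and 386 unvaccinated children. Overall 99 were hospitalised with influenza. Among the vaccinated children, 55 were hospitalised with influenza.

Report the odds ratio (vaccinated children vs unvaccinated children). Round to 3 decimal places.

vaccinated children without the outcome: 844 − 55 = 789
unvaccinated children with the outcome: 99 − 55 = 44
unvaccinated children without the outcome: 386 − 44 = 342
odds, vaccinated children = 55/789 = 0.0697
odds, unvaccinated children = 44/342 = 0.1287
OR = 0.0697 / 0.1287 = 0.542

0.542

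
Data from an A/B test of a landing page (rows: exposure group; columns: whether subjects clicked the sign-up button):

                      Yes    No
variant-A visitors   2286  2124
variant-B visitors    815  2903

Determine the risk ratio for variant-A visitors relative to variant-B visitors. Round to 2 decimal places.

risk, variant-A visitors = 2286/4410 = 0.5184
risk, variant-B visitors = 815/3718 = 0.2192
RR = 0.5184 / 0.2192 = 2.36

RR: 2.36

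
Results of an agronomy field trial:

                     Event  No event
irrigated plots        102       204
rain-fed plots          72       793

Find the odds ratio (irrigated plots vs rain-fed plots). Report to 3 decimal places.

odds, irrigated plots = 102/204 = 0.5000
odds, rain-fed plots = 72/793 = 0.0908
OR = 0.5000 / 0.0908 = 5.507

OR: 5.507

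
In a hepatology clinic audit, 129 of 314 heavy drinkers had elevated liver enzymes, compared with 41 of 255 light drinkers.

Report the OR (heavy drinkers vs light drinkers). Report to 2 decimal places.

OR = (129 × 214) / (185 × 41) = 27606/7585 ≈ 3.64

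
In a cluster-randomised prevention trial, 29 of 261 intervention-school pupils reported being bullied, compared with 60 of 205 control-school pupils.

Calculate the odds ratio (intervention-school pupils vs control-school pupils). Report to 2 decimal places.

OR = 0.30

odds, intervention-school pupils = 29/232 = 0.1250
odds, control-school pupils = 60/145 = 0.4138
OR = 0.1250 / 0.4138 = 0.30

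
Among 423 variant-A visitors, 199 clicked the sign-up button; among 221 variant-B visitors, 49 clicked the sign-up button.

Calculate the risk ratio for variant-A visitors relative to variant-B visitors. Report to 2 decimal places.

RR = 2.12

risk, variant-A visitors = 199/423 = 0.4704
risk, variant-B visitors = 49/221 = 0.2217
RR = 0.4704 / 0.2217 = 2.12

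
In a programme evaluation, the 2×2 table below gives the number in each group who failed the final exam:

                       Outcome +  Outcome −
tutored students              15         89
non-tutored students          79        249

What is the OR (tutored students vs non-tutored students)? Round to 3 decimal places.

OR = (15 × 249) / (89 × 79) = 3735/7031 ≈ 0.531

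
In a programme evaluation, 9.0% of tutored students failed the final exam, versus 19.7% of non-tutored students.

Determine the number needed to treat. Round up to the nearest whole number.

absolute risk difference = 0.107000
1 / 0.107000 = 9.346 → round up → 10

NNT: 10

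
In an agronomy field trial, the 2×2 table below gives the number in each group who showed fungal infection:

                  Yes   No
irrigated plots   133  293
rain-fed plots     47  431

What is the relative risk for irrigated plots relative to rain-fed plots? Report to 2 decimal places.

risk, irrigated plots = 133/426 = 0.3122
risk, rain-fed plots = 47/478 = 0.0983
RR = 0.3122 / 0.0983 = 3.18

3.18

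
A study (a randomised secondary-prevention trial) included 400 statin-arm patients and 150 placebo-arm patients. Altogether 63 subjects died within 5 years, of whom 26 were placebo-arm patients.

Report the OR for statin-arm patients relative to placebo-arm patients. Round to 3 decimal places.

OR = 0.486

statin-arm patients with the outcome: 63 − 26 = 37
statin-arm patients without the outcome: 400 − 37 = 363
placebo-arm patients without the outcome: 150 − 26 = 124
OR = (37 × 124) / (363 × 26) = 4588/9438 ≈ 0.486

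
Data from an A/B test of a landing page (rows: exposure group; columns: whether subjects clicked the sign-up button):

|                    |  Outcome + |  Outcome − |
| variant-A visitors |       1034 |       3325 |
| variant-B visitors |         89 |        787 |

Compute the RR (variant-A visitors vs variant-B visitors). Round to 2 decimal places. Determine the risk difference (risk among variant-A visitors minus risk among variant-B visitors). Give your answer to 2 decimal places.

RR = 2.33; RD = 0.14

risk, variant-A visitors = 1034/4359 = 0.2372
risk, variant-B visitors = 89/876 = 0.1016
RR = 0.2372 / 0.1016 = 2.33
risk difference = 0.2372 − 0.1016 = 0.14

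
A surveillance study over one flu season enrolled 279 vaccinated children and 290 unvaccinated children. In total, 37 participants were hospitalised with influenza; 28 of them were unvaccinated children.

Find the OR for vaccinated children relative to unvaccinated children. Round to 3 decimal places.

OR = 0.312

vaccinated children with the outcome: 37 − 28 = 9
vaccinated children without the outcome: 279 − 9 = 270
unvaccinated children without the outcome: 290 − 28 = 262
odds, vaccinated children = 9/270 = 0.03333
odds, unvaccinated children = 28/262 = 0.10687
OR = 0.03333 / 0.10687 = 0.312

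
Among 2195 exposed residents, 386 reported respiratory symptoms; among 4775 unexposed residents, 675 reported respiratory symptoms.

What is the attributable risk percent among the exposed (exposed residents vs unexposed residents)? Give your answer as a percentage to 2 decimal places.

risk, exposed residents = 386/2195 = 0.1759
risk, unexposed residents = 675/4775 = 0.1414
AR% = (0.1759 − 0.1414) / 0.1759 = 0.1961 → 19.61%

AR% = 19.61%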